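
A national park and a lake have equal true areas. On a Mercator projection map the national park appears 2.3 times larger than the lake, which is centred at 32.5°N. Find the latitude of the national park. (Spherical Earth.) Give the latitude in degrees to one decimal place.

Mercator areal scale is sec²φ, so apparent-area ratio = sec²φ₁ / sec²φ₂ = cos²φ₂ / cos²φ₁.
cos²φ₂ / cos²φ₁ = 2.3  ⇒  cos φ₁ = cos 32.5° / √2.3 = 0.8434/1.517 = 0.5561.
φ₁ = arccos(0.5561) ≈ 56.2°.

56.2°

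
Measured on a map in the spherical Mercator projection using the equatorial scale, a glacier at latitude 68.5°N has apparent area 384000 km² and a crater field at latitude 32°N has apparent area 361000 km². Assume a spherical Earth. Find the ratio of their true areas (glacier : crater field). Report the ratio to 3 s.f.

0.199

On Mercator the areal scale is sec²φ, so true area = apparent × cos²φ.
True area of glacier: 384000 × cos²(68.5°) = 384000 × 0.1343 = 51580 km².
True area of crater field: 361000 × cos²(32°) = 361000 × 0.7192 = 259600 km².
Ratio = 51580 / 259600 ≈ 0.199.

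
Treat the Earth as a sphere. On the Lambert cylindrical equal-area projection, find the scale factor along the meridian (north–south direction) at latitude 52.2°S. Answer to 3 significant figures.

The Lambert cylindrical equal-area projection is the cylindrical equal-area projection with its standard parallel at the equator (φ₀ = 0). A cylindrical equal-area projection with standard parallel φ₀ has meridian scale h = cos φ / cos φ₀ and parallel scale k = cos φ₀ / cos φ (so areas are preserved, h·k = 1).
h = cos 52.2° / cos 0° = 0.6129/1.000 = 0.6129.

0.613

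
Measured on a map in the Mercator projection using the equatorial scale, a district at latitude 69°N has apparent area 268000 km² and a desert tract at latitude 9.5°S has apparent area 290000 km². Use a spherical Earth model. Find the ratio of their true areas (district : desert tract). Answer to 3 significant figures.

0.122

On Mercator the areal scale is sec²φ, so true area = apparent × cos²φ.
True area of district: 268000 × cos²(69°) = 268000 × 0.1284 = 34420 km².
True area of desert tract: 290000 × cos²(9.5°) = 290000 × 0.9728 = 282100 km².
Ratio = 34420 / 282100 ≈ 0.122.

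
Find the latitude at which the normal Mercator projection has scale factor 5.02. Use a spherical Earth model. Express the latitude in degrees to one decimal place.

Mercator scale is k = sec φ = 1/cos φ.
1/cos φ = 5.02  ⇒  cos φ = 0.1992  ⇒  φ = arccos(0.1992) ≈ 78.5°.

78.5°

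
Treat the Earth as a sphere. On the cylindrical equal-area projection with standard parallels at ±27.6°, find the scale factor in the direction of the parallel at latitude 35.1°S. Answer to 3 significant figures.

1.08

Cylindrical equal-area (φ₀ = 27.6°): h = cos φ / cos 27.6° along meridians, k = cos 27.6° / cos φ along parallels; h·k = 1.
k = cos 27.6° / cos 35.1° = 0.8862/0.8181 = 1.083.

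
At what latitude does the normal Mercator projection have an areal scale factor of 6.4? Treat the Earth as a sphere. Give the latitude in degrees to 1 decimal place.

66.7°

Mercator areal scale is sec²φ.
sec²φ = 6.4  ⇒  cos²φ = 0.1562  ⇒  cos φ = 0.3953.
φ = arccos(0.3953) ≈ 66.7°.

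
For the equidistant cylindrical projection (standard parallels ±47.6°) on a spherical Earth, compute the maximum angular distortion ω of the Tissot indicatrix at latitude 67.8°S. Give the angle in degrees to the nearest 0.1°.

In the equirectangular projection with standard parallel φ₀ = 47.6° (x = Rλ cos φ₀, y = Rφ), meridians are true-scale (h = 1) and the parallel scale is k = cos φ₀ / cos φ.
At 67.8°: h = 1.000, k = 1.785; principal scales a = 1.785, b = 1.000.
sin(ω/2) = (a − b)/(a + b) = 0.7846/2.785 = 0.2818, so ω = 2 arcsin(0.2818) ≈ 32.7°.

32.7°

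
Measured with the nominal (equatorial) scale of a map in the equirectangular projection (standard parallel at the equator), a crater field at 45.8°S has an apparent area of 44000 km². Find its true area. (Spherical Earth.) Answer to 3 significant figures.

30700 km²

For the equirectangular projection with φ₀ = 0 (plate carrée), h = 1 along meridians and k = sec φ along parallels.
Areal scale = h·k = 1 × sec φ; at 45.8°, h = 1.000, k = 1.434, so h·k = 1.434.
True area = apparent / (areal scale) = 44000 / 1.434 ≈ 30700 km².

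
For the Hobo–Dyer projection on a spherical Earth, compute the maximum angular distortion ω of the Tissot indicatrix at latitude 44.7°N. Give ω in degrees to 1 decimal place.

The Hobo–Dyer projection is cylindrical equal-area with φ₀ = 37.5°. A cylindrical equal-area projection with standard parallel φ₀ has meridian scale h = cos φ / cos φ₀ and parallel scale k = cos φ₀ / cos φ (so areas are preserved, h·k = 1).
At 44.7°: h = 0.8959, k = 1.116; principal scales a = 1.116, b = 0.8959.
sin(ω/2) = (a − b)/(a + b) = 0.2202/2.012 = 0.1094, so ω = 2 arcsin(0.1094) ≈ 12.6°.

12.6°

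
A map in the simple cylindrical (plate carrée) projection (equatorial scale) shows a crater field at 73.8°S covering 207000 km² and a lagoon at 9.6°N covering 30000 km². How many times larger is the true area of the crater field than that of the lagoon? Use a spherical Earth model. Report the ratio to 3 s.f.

1.95

Plate carrée has h = 1 and k = sec φ, giving areal scale sec φ; true area = (apparent area) · cos φ.
True area of crater field: 207000 × cos(73.8°) = 207000 × 0.2790 = 57750 km².
True area of lagoon: 30000 × cos(9.6°) = 30000 × 0.9860 = 29580 km².
Ratio = 57750 / 29580 ≈ 1.95.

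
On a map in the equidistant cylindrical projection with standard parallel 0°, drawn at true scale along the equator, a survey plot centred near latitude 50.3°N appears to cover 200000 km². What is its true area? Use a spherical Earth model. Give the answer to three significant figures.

128000 km²

Plate carrée maps x = Rλ, y = Rφ. The meridian scale is h = 1 and the parallel scale is k = 1/cos φ = sec φ.
Areal scale = h·k = 1 × sec φ; at 50.3°, h = 1.000, k = 1.566, so h·k = 1.566.
True area = apparent / (areal scale) = 200000 / 1.566 ≈ 128000 km².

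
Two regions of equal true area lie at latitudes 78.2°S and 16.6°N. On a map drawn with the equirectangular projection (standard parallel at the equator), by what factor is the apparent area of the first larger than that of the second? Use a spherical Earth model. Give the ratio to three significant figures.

In the plate carrée (x = Rλ, y = Rφ), meridians are true-scale (h = 1) and parallels are stretched by k = sec φ.
Areal scale at 78.2°: h·k = 1.000 × 4.890 = 4.890.
Areal scale at 16.6°: h·k = 1.000 × 1.043 = 1.043.
Ratio = 4.890/1.043 ≈ 4.69.

4.69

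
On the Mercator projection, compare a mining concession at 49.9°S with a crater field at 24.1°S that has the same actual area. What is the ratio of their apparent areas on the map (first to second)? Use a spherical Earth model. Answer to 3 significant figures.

On Mercator, area is exaggerated by sec²φ = 1/cos²φ.
At 49.9°: sec²(49.9°) = 1/0.6441² = 2.410.
At 24.1°: sec²(24.1°) = 1/0.9128² = 1.200.
Ratio = 2.410/1.200 = cos²(24.1°)/cos²(49.9°) ≈ 2.01.

2.01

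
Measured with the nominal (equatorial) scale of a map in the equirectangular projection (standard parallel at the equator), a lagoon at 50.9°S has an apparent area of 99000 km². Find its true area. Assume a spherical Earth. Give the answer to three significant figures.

Plate carrée maps x = Rλ, y = Rφ. The meridian scale is h = 1 and the parallel scale is k = 1/cos φ = sec φ.
Areal scale = h·k = 1 × sec φ; at 50.9°, h = 1.000, k = 1.586, so h·k = 1.586.
True area = apparent / (areal scale) = 99000 / 1.586 ≈ 62400 km².

62400 km²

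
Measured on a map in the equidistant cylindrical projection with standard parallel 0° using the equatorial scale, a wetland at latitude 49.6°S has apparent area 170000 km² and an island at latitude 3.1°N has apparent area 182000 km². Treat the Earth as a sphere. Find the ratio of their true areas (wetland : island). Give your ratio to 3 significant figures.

Plate carrée has h = 1 and k = sec φ, giving areal scale sec φ; true area = (apparent area) · cos φ.
True area of wetland: 170000 × cos(49.6°) = 170000 × 0.6481 = 110200 km².
True area of island: 182000 × cos(3.1°) = 182000 × 0.9985 = 181700 km².
Ratio = 110200 / 181700 ≈ 0.606.

0.606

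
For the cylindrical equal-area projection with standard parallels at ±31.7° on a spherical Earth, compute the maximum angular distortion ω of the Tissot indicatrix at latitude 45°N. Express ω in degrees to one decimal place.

21.1°

A cylindrical equal-area projection with standard parallel φ₀ has meridian scale h = cos φ / cos φ₀ and parallel scale k = cos φ₀ / cos φ (so areas are preserved, h·k = 1).
At 45°: h = 0.8311, k = 1.203; principal scales a = 1.203, b = 0.8311.
sin(ω/2) = (a − b)/(a + b) = 0.3721/2.034 = 0.1829, so ω = 2 arcsin(0.1829) ≈ 21.1°.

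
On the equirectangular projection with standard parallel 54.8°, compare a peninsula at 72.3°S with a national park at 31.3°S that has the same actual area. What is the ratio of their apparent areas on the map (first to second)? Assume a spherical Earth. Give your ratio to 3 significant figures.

In the equirectangular projection with standard parallel φ₀ = 54.8° (x = Rλ cos φ₀, y = Rφ), meridians are true-scale (h = 1) and the parallel scale is k = cos φ₀ / cos φ.
Areal scale at 72.3°: h·k = 1.000 × 1.896 = 1.896.
Areal scale at 31.3°: h·k = 1.000 × 0.6746 = 0.6746.
Ratio = 1.896/0.6746 ≈ 2.81.

2.81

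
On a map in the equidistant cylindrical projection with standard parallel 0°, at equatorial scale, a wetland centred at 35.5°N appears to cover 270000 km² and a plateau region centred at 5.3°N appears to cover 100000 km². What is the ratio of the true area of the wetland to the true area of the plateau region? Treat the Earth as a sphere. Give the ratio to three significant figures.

2.21

On the plate carrée, areal scale = h·k = 1 × sec φ, so true area = apparent × cos φ.
True area of wetland: 270000 × cos(35.5°) = 270000 × 0.8141 = 219800 km².
True area of plateau region: 100000 × cos(5.3°) = 100000 × 0.9957 = 99570 km².
Ratio = 219800 / 99570 ≈ 2.21.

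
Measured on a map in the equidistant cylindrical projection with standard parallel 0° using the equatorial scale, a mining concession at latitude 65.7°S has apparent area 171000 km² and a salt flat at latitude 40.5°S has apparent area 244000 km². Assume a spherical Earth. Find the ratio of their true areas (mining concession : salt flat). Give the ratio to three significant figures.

0.379

Plate carrée has h = 1 and k = sec φ, giving areal scale sec φ; true area = (apparent area) · cos φ.
True area of mining concession: 171000 × cos(65.7°) = 171000 × 0.4115 = 70370 km².
True area of salt flat: 244000 × cos(40.5°) = 244000 × 0.7604 = 185500 km².
Ratio = 70370 / 185500 ≈ 0.379.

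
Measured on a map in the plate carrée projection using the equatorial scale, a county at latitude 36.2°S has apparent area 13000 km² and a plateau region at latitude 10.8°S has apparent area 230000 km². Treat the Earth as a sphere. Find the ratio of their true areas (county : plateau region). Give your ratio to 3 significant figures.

Plate carrée has h = 1 and k = sec φ, giving areal scale sec φ; true area = (apparent area) · cos φ.
True area of county: 13000 × cos(36.2°) = 13000 × 0.8070 = 10490 km².
True area of plateau region: 230000 × cos(10.8°) = 230000 × 0.9823 = 225900 km².
Ratio = 10490 / 225900 ≈ 0.0464.

0.0464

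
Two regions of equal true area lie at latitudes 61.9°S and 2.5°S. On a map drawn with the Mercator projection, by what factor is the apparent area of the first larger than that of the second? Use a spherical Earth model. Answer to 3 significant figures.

4.50

On Mercator, area is exaggerated by sec²φ = 1/cos²φ.
At 61.9°: sec²(61.9°) = 1/0.4710² = 4.508.
At 2.5°: sec²(2.5°) = 1/0.9990² = 1.002.
Ratio = 4.508/1.002 = cos²(2.5°)/cos²(61.9°) ≈ 4.50.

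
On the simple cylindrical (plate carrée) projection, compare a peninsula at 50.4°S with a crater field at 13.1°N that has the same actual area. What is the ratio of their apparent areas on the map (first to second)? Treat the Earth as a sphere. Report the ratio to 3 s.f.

1.53

For the equirectangular projection with φ₀ = 0 (plate carrée), h = 1 along meridians and k = sec φ along parallels.
Areal scale at 50.4°: h·k = 1.000 × 1.569 = 1.569.
Areal scale at 13.1°: h·k = 1.000 × 1.027 = 1.027.
Ratio = 1.569/1.027 ≈ 1.53.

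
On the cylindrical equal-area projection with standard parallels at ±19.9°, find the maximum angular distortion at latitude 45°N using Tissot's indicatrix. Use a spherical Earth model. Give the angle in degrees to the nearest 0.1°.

For cylindrical equal-area with standard parallel φ₀, h = cos φ / cos φ₀ and k = cos φ₀ / cos φ, so h·k = 1.
At 45°: h = 0.7520, k = 1.330; principal scales a = 1.330, b = 0.7520.
sin(ω/2) = (a − b)/(a + b) = 0.5778/2.082 = 0.2775, so ω = 2 arcsin(0.2775) ≈ 32.2°.

32.2°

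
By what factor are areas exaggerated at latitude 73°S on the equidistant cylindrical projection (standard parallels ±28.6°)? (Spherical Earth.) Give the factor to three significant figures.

3.00

The equidistant cylindrical projection with φ₀ = 28.6° has h = 1 (meridians true) and k = cos φ₀ / cos φ along parallels.
Areal scale = h·k = 1 × cos φ₀ / cos φ; at 73°, h = 1.000, k = 3.003, so h·k = 3.003.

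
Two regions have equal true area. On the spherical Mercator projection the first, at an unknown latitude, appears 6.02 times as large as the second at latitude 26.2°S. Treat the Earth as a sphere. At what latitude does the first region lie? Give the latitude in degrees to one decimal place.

Mercator areal scale is sec²φ, so apparent-area ratio = sec²φ₁ / sec²φ₂ = cos²φ₂ / cos²φ₁.
cos²φ₂ / cos²φ₁ = 6.02  ⇒  cos φ₁ = cos 26.2° / √6.02 = 0.8973/2.454 = 0.3657.
φ₁ = arccos(0.3657) ≈ 68.5°.

68.5°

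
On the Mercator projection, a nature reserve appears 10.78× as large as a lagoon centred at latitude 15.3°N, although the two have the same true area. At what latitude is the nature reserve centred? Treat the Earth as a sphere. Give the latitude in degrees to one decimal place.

72.9°

Mercator areal scale is sec²φ, so apparent-area ratio = sec²φ₁ / sec²φ₂ = cos²φ₂ / cos²φ₁.
cos²φ₂ / cos²φ₁ = 10.78  ⇒  cos φ₁ = cos 15.3° / √10.78 = 0.9646/3.283 = 0.2938.
φ₁ = arccos(0.2938) ≈ 72.9°.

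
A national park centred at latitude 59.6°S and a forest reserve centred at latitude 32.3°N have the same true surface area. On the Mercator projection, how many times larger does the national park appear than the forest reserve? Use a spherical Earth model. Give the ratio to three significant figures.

Mercator is conformal with k = sec φ, so areal scale = k² = sec²φ.
At 59.6°: sec²(59.6°) = 1/0.5060² = 3.905.
At 32.3°: sec²(32.3°) = 1/0.8453² = 1.400.
Ratio = 3.905/1.400 = cos²(32.3°)/cos²(59.6°) ≈ 2.79.

2.79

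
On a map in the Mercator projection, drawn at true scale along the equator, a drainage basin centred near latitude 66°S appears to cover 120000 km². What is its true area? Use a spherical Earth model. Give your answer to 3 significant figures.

19900 km²

For Mercator, h = k = sec φ (a conformal cylindrical projection has a single point scale, 1/cos φ).
Areal scale = k² = sec²φ = 1/cos²(66°) = 1/0.4067² = 6.045.
True area = apparent / (areal scale) = 120000 / 6.045 ≈ 19900 km².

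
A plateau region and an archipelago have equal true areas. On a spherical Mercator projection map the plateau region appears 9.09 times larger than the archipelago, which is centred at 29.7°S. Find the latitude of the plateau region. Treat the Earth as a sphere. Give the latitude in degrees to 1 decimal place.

On Mercator, (apparent₁)/(apparent₂) = sec²φ₁ / sec²φ₂ when true areas are equal.
cos²φ₂ / cos²φ₁ = 9.09  ⇒  cos φ₁ = cos 29.7° / √9.09 = 0.8686/3.015 = 0.2881.
φ₁ = arccos(0.2881) ≈ 73.3°.

73.3°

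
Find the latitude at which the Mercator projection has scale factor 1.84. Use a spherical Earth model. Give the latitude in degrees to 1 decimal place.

57.1°

Mercator scale is k = sec φ = 1/cos φ.
1/cos φ = 1.84  ⇒  cos φ = 0.5435  ⇒  φ = arccos(0.5435) ≈ 57.1°.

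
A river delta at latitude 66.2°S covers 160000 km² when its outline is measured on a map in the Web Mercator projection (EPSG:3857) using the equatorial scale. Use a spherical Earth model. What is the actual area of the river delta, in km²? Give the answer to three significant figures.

For Mercator, h = k = sec φ (a conformal cylindrical projection has a single point scale, 1/cos φ).
Areal scale = k² = sec²φ = 1/cos²(66.2°) = 1/0.4035² = 6.141.
True area = apparent / (areal scale) = 160000 / 6.141 ≈ 26100 km².

26100 km²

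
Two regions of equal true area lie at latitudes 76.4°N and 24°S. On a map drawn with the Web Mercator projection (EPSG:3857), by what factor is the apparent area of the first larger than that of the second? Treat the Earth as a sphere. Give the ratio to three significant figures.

15.1

Mercator is conformal with k = sec φ, so areal scale = k² = sec²φ.
At 76.4°: sec²(76.4°) = 1/0.2351² = 18.09.
At 24°: sec²(24°) = 1/0.9135² = 1.198.
Ratio = 18.09/1.198 = cos²(24°)/cos²(76.4°) ≈ 15.1.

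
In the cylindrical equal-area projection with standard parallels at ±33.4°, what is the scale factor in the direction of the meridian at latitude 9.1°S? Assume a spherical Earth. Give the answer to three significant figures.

Cylindrical equal-area (φ₀ = 33.4°): h = cos φ / cos 33.4° along meridians, k = cos 33.4° / cos φ along parallels; h·k = 1.
h = cos 9.1° / cos 33.4° = 0.9874/0.8348 = 1.183.

1.18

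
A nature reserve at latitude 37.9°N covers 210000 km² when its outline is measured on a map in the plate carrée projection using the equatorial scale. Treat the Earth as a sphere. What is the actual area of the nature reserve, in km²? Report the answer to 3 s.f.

166000 km²

Plate carrée maps x = Rλ, y = Rφ. The meridian scale is h = 1 and the parallel scale is k = 1/cos φ = sec φ.
Areal scale = h·k = 1 × sec φ; at 37.9°, h = 1.000, k = 1.267, so h·k = 1.267.
True area = apparent / (areal scale) = 210000 / 1.267 ≈ 166000 km².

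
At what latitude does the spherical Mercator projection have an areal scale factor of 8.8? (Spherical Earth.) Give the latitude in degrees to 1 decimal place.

70.3°

Mercator areal scale is sec²φ.
sec²φ = 8.8  ⇒  cos²φ = 0.1136  ⇒  cos φ = 0.3371.
φ = arccos(0.3371) ≈ 70.3°.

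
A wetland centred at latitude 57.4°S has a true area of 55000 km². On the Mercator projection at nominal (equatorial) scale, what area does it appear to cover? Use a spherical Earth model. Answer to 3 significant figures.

189000 km²

The Mercator projection is conformal; its linear scale factor is the same in every direction and equals sec φ = 1/cos φ.
Areal scale = k² = sec²φ = 1/cos²(57.4°) = 1/0.5388² = 3.445.
Apparent area = 55000 × 3.445 ≈ 189000 km².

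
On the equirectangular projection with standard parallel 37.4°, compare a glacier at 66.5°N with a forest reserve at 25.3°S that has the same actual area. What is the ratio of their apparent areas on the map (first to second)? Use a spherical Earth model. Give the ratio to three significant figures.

The equidistant cylindrical projection with φ₀ = 37.4° has h = 1 (meridians true) and k = cos φ₀ / cos φ along parallels.
Areal scale at 66.5°: h·k = 1.000 × 1.992 = 1.992.
Areal scale at 25.3°: h·k = 1.000 × 0.8787 = 0.8787.
Ratio = 1.992/0.8787 ≈ 2.27.

2.27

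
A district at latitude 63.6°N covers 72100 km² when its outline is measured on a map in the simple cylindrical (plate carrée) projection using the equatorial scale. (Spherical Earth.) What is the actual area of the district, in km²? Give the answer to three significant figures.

For the equirectangular projection with φ₀ = 0 (plate carrée), h = 1 along meridians and k = sec φ along parallels.
Areal scale = h·k = 1 × sec φ; at 63.6°, h = 1.000, k = 2.249, so h·k = 2.249.
True area = apparent / (areal scale) = 72100 / 2.249 ≈ 32100 km².

32100 km²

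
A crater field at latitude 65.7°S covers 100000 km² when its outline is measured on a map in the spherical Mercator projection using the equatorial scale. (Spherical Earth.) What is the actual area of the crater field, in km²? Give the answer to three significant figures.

16900 km²

The Mercator projection is conformal; its linear scale factor is the same in every direction and equals sec φ = 1/cos φ.
Areal scale = k² = sec²φ = 1/cos²(65.7°) = 1/0.4115² = 5.905.
True area = apparent / (areal scale) = 100000 / 5.905 ≈ 16900 km².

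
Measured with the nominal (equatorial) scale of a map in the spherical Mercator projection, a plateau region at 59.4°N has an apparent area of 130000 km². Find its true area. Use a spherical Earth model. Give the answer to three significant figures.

33700 km²

The Mercator projection is conformal; its linear scale factor is the same in every direction and equals sec φ = 1/cos φ.
Areal scale = k² = sec²φ = 1/cos²(59.4°) = 1/0.5090² = 3.859.
True area = apparent / (areal scale) = 130000 / 3.859 ≈ 33700 km².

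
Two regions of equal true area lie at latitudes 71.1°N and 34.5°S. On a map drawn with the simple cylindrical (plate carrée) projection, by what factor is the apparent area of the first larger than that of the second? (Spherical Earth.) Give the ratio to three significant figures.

2.54

Plate carrée maps x = Rλ, y = Rφ. The meridian scale is h = 1 and the parallel scale is k = 1/cos φ = sec φ.
Areal scale at 71.1°: h·k = 1.000 × 3.087 = 3.087.
Areal scale at 34.5°: h·k = 1.000 × 1.213 = 1.213.
Ratio = 3.087/1.213 ≈ 2.54.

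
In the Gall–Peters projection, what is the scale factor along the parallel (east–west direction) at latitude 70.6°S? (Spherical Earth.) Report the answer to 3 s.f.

2.13

Gall–Peters is a cylindrical equal-area projection with standard parallels at ±45°. For cylindrical equal-area with standard parallel φ₀, h = cos φ / cos φ₀ and k = cos φ₀ / cos φ, so h·k = 1.
k = cos 45° / cos 70.6° = 0.7071/0.3322 = 2.129.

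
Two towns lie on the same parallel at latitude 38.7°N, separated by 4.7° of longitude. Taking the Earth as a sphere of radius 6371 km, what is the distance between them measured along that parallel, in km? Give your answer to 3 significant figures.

Arc length along a parallel = R cos φ · Δλ (with Δλ in radians).
= 6371 × cos 38.7° × (4.7° × π/180) = 6371 × 0.7804 × 0.08203 ≈ 408 km.

408 km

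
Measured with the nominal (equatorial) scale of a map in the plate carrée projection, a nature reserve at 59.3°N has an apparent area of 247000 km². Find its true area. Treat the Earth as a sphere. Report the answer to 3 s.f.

Plate carrée maps x = Rλ, y = Rφ. The meridian scale is h = 1 and the parallel scale is k = 1/cos φ = sec φ.
Areal scale = h·k = 1 × sec φ; at 59.3°, h = 1.000, k = 1.959, so h·k = 1.959.
True area = apparent / (areal scale) = 247000 / 1.959 ≈ 126000 km².

126000 km²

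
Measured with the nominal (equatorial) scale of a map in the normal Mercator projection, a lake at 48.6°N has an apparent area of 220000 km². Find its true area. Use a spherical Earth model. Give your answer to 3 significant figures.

Mercator is conformal, so the point scale is isotropic: h = k = sec φ = 1/cos φ.
Areal scale = k² = sec²φ = 1/cos²(48.6°) = 1/0.6613² = 2.287.
True area = apparent / (areal scale) = 220000 / 2.287 ≈ 96200 km².

96200 km²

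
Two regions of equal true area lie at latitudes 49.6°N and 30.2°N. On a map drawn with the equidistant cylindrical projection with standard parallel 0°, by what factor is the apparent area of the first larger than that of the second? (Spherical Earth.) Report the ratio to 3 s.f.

For the equirectangular projection with φ₀ = 0 (plate carrée), h = 1 along meridians and k = sec φ along parallels.
Areal scale at 49.6°: h·k = 1.000 × 1.543 = 1.543.
Areal scale at 30.2°: h·k = 1.000 × 1.157 = 1.157.
Ratio = 1.543/1.157 ≈ 1.33.

1.33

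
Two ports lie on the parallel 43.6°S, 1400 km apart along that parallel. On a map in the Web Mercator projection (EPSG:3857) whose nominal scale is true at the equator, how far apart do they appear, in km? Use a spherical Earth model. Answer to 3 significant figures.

1930 km

Mercator is conformal, so the point scale is isotropic: h = k = sec φ = 1/cos φ.
Along the parallel, k = sec 43.6° = 1/0.7242 = 1.381.
Map distance = 1400 × 1.381 ≈ 1930 km.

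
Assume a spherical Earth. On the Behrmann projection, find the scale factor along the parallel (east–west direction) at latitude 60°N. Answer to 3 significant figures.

Behrmann is a cylindrical equal-area projection with standard parallels at ±30°. A cylindrical equal-area projection with standard parallel φ₀ has meridian scale h = cos φ / cos φ₀ and parallel scale k = cos φ₀ / cos φ (so areas are preserved, h·k = 1).
k = cos 30° / cos 60° = 0.8660/0.5000 = 1.732.

1.73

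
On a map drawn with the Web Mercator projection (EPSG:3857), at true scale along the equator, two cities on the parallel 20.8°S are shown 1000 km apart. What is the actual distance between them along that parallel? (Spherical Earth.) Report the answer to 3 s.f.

Mercator is conformal, so the point scale is isotropic: h = k = sec φ = 1/cos φ.
Along the parallel at 20.8°, map distances are exaggerated by k = sec 20.8° = 1.070.
True distance = 1000 / 1.070 = 1000 × cos 20.8° ≈ 935 km.

935 km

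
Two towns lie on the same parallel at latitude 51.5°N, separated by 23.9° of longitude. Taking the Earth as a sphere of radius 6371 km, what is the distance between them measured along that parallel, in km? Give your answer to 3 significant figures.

1650 km

Arc length along a parallel = R cos φ · Δλ (with Δλ in radians).
= 6371 × cos 51.5° × (23.9° × π/180) = 6371 × 0.6225 × 0.4171 ≈ 1650 km.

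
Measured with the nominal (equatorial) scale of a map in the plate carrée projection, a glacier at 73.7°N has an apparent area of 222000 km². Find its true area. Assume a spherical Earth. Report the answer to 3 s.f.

62300 km²

Plate carrée maps x = Rλ, y = Rφ. The meridian scale is h = 1 and the parallel scale is k = 1/cos φ = sec φ.
Areal scale = h·k = 1 × sec φ; at 73.7°, h = 1.000, k = 3.563, so h·k = 3.563.
True area = apparent / (areal scale) = 222000 / 3.563 ≈ 62300 km².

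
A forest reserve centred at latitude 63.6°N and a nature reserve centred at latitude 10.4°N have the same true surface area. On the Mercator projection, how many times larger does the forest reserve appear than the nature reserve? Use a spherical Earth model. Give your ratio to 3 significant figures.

4.89

Mercator areal scale is sec²φ.
At 63.6°: sec²(63.6°) = 1/0.4446² = 5.058.
At 10.4°: sec²(10.4°) = 1/0.9836² = 1.034.
Ratio = 5.058/1.034 = cos²(10.4°)/cos²(63.6°) ≈ 4.89.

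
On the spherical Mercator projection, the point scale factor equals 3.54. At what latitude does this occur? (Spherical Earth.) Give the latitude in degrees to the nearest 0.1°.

73.6°

Mercator scale is k = sec φ = 1/cos φ.
1/cos φ = 3.54  ⇒  cos φ = 0.2825  ⇒  φ = arccos(0.2825) ≈ 73.6°.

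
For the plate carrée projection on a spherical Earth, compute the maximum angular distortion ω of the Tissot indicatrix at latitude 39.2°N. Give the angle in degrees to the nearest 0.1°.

14.6°

For the equirectangular projection with φ₀ = 0 (plate carrée), h = 1 along meridians and k = sec φ along parallels.
At 39.2°: h = 1.000, k = 1.290; principal scales a = 1.290, b = 1.000.
sin(ω/2) = (a − b)/(a + b) = 0.2904/2.290 = 0.1268, so ω = 2 arcsin(0.1268) ≈ 14.6°.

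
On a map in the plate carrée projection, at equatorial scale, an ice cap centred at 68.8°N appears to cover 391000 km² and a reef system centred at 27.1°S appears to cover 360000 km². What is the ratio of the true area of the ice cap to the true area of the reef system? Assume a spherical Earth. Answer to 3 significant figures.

Plate carrée has h = 1 and k = sec φ, giving areal scale sec φ; true area = (apparent area) · cos φ.
True area of ice cap: 391000 × cos(68.8°) = 391000 × 0.3616 = 141400 km².
True area of reef system: 360000 × cos(27.1°) = 360000 × 0.8902 = 320500 km².
Ratio = 141400 / 320500 ≈ 0.441.

0.441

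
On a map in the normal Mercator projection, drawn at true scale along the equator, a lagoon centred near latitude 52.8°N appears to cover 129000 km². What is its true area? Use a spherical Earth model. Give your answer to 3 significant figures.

47200 km²

For Mercator, h = k = sec φ (a conformal cylindrical projection has a single point scale, 1/cos φ).
Areal scale = k² = sec²φ = 1/cos²(52.8°) = 1/0.6046² = 2.736.
True area = apparent / (areal scale) = 129000 / 2.736 ≈ 47200 km².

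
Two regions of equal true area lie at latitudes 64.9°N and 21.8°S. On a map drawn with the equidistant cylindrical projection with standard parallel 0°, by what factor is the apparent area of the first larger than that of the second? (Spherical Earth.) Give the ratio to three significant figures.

Plate carrée maps x = Rλ, y = Rφ. The meridian scale is h = 1 and the parallel scale is k = 1/cos φ = sec φ.
Areal scale at 64.9°: h·k = 1.000 × 2.357 = 2.357.
Areal scale at 21.8°: h·k = 1.000 × 1.077 = 1.077.
Ratio = 2.357/1.077 ≈ 2.19.

2.19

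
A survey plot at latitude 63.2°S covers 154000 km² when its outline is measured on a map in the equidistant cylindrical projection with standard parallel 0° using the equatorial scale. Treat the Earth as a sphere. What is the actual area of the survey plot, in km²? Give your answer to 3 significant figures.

69400 km²

In the plate carrée (x = Rλ, y = Rφ), meridians are true-scale (h = 1) and parallels are stretched by k = sec φ.
Areal scale = h·k = 1 × sec φ; at 63.2°, h = 1.000, k = 2.218, so h·k = 2.218.
True area = apparent / (areal scale) = 154000 / 2.218 ≈ 69400 km².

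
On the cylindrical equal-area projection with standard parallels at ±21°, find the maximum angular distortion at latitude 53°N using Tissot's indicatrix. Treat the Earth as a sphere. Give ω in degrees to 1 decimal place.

For cylindrical equal-area with standard parallel φ₀, h = cos φ / cos φ₀ and k = cos φ₀ / cos φ, so h·k = 1.
At 53°: h = 0.6446, k = 1.551; principal scales a = 1.551, b = 0.6446.
sin(ω/2) = (a − b)/(a + b) = 0.9066/2.196 = 0.4129, so ω = 2 arcsin(0.4129) ≈ 48.8°.

48.8°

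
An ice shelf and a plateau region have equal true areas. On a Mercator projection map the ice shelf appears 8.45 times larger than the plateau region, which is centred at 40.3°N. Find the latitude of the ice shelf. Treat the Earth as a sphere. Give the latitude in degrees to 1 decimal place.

On Mercator, (apparent₁)/(apparent₂) = sec²φ₁ / sec²φ₂ when true areas are equal.
cos²φ₂ / cos²φ₁ = 8.45  ⇒  cos φ₁ = cos 40.3° / √8.45 = 0.7627/2.907 = 0.2624.
φ₁ = arccos(0.2624) ≈ 74.8°.

74.8°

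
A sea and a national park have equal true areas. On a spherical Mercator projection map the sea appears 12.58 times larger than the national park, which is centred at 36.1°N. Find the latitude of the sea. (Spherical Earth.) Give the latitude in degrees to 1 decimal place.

76.8°

Mercator areal scale is sec²φ, so apparent-area ratio = sec²φ₁ / sec²φ₂ = cos²φ₂ / cos²φ₁.
cos²φ₂ / cos²φ₁ = 12.58  ⇒  cos φ₁ = cos 36.1° / √12.58 = 0.8080/3.547 = 0.2278.
φ₁ = arccos(0.2278) ≈ 76.8°.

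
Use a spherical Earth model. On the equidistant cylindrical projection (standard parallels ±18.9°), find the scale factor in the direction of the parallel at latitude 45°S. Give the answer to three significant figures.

1.34

In the equirectangular projection with standard parallel φ₀ = 18.9° (x = Rλ cos φ₀, y = Rφ), meridians are true-scale (h = 1) and the parallel scale is k = cos φ₀ / cos φ.
k = cos 18.9° / cos 45° = 0.9461/0.7071 = 1.338.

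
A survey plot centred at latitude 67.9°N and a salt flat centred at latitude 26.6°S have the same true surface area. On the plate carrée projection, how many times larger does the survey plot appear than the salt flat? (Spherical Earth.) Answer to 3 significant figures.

For the equirectangular projection with φ₀ = 0 (plate carrée), h = 1 along meridians and k = sec φ along parallels.
Areal scale at 67.9°: h·k = 1.000 × 2.658 = 2.658.
Areal scale at 26.6°: h·k = 1.000 × 1.118 = 1.118.
Ratio = 2.658/1.118 ≈ 2.38.

2.38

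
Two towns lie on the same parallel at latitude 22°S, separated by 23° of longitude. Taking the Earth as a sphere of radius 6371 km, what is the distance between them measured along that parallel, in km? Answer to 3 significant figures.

Arc length along a parallel = R cos φ · Δλ (with Δλ in radians).
= 6371 × cos 22° × (23° × π/180) = 6371 × 0.9272 × 0.4014 ≈ 2370 km.

2370 km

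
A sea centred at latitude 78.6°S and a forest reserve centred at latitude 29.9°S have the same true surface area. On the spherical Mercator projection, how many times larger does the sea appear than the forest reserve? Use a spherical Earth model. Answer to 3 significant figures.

19.2

On Mercator, area is exaggerated by sec²φ = 1/cos²φ.
At 78.6°: sec²(78.6°) = 1/0.1977² = 25.60.
At 29.9°: sec²(29.9°) = 1/0.8669² = 1.331.
Ratio = 25.60/1.331 = cos²(29.9°)/cos²(78.6°) ≈ 19.2.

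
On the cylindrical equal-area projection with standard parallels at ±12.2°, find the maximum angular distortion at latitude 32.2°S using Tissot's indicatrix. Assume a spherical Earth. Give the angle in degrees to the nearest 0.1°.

16.5°

For cylindrical equal-area with standard parallel φ₀, h = cos φ / cos φ₀ and k = cos φ₀ / cos φ, so h·k = 1.
At 32.2°: h = 0.8657, k = 1.155; principal scales a = 1.155, b = 0.8657.
sin(ω/2) = (a − b)/(a + b) = 0.2893/2.021 = 0.1432, so ω = 2 arcsin(0.1432) ≈ 16.5°.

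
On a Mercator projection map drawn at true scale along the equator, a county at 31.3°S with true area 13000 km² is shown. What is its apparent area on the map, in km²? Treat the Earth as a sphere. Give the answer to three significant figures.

17800 km²

For Mercator, h = k = sec φ (a conformal cylindrical projection has a single point scale, 1/cos φ).
Areal scale = k² = sec²φ = 1/cos²(31.3°) = 1/0.8545² = 1.370.
Apparent area = 13000 × 1.370 ≈ 17800 km².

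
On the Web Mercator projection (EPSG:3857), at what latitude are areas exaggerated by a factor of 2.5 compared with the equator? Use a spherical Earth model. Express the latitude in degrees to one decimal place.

Mercator areal scale is sec²φ.
sec²φ = 2.5  ⇒  cos²φ = 0.4000  ⇒  cos φ = 0.6325.
φ = arccos(0.6325) ≈ 50.8°.

50.8°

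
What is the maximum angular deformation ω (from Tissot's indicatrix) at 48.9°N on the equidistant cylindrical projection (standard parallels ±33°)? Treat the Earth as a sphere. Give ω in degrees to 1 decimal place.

13.9°

The equidistant cylindrical projection with φ₀ = 33° has h = 1 (meridians true) and k = cos φ₀ / cos φ along parallels.
At 48.9°: h = 1.000, k = 1.276; principal scales a = 1.276, b = 1.000.
sin(ω/2) = (a − b)/(a + b) = 0.2758/2.276 = 0.1212, so ω = 2 arcsin(0.1212) ≈ 13.9°.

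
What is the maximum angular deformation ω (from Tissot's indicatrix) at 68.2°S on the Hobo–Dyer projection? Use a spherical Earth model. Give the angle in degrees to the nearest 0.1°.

79.7°

The Hobo–Dyer projection is cylindrical equal-area with φ₀ = 37.5°. Cylindrical equal-area (φ₀ = 37.5°): h = cos φ / cos 37.5° along meridians, k = cos 37.5° / cos φ along parallels; h·k = 1.
At 68.2°: h = 0.4681, k = 2.136; principal scales a = 2.136, b = 0.4681.
sin(ω/2) = (a − b)/(a + b) = 1.668/2.604 = 0.6405, so ω = 2 arcsin(0.6405) ≈ 79.7°.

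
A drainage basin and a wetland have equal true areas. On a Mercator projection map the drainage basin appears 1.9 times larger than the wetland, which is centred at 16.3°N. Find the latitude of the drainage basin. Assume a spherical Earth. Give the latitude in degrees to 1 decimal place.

Mercator areal scale is sec²φ, so apparent-area ratio = sec²φ₁ / sec²φ₂ = cos²φ₂ / cos²φ₁.
cos²φ₂ / cos²φ₁ = 1.9  ⇒  cos φ₁ = cos 16.3° / √1.9 = 0.9598/1.378 = 0.6963.
φ₁ = arccos(0.6963) ≈ 45.9°.

45.9°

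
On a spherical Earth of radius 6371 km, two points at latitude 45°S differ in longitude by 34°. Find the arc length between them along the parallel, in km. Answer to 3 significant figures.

Arc length along a parallel = R cos φ · Δλ (with Δλ in radians).
= 6371 × cos 45° × (34° × π/180) = 6371 × 0.7071 × 0.5934 ≈ 2670 km.

2670 km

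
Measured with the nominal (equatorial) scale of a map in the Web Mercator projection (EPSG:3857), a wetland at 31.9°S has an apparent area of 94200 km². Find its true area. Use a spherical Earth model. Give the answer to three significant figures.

For Mercator, h = k = sec φ (a conformal cylindrical projection has a single point scale, 1/cos φ).
Areal scale = k² = sec²φ = 1/cos²(31.9°) = 1/0.8490² = 1.387.
True area = apparent / (areal scale) = 94200 / 1.387 ≈ 67900 km².

67900 km²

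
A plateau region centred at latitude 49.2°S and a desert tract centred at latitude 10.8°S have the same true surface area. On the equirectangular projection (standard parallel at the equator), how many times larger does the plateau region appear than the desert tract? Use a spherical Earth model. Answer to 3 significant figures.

1.50

In the plate carrée (x = Rλ, y = Rφ), meridians are true-scale (h = 1) and parallels are stretched by k = sec φ.
Areal scale at 49.2°: h·k = 1.000 × 1.530 = 1.530.
Areal scale at 10.8°: h·k = 1.000 × 1.018 = 1.018.
Ratio = 1.530/1.018 ≈ 1.50.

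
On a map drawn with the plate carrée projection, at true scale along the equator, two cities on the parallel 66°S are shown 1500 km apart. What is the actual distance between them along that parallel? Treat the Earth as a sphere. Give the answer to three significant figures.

In the plate carrée (x = Rλ, y = Rφ), meridians are true-scale (h = 1) and parallels are stretched by k = sec φ.
Along the parallel at 66°, map distances are exaggerated by k = sec 66° = 2.459.
True distance = 1500 / 2.459 = 1500 × cos 66° ≈ 610 km.

610 km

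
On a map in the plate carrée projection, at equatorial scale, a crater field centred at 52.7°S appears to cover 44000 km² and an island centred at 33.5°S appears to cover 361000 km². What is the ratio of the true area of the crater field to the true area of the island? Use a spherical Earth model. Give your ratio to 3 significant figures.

0.0886

On the plate carrée, areal scale = h·k = 1 × sec φ, so true area = apparent × cos φ.
True area of crater field: 44000 × cos(52.7°) = 44000 × 0.6060 = 26660 km².
True area of island: 361000 × cos(33.5°) = 361000 × 0.8339 = 301000 km².
Ratio = 26660 / 301000 ≈ 0.0886.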